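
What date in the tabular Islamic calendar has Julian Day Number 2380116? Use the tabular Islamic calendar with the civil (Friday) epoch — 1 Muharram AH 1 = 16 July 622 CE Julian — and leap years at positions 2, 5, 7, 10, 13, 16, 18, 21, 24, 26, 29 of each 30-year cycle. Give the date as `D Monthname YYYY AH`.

28 Safar 1219 AH

The Gregorian equivalent of JDN 2380116 is 8 June 1804.
In the tabular Islamic calendar that day is 28 Safar 1219 AH.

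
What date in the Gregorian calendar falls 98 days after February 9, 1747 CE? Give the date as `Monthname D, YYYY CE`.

The starting date is JDN 2359178; 2359178 + 98 = 2359276.
JDN 2359276 corresponds to May 18, 1747 CE.

May 18, 1747 CE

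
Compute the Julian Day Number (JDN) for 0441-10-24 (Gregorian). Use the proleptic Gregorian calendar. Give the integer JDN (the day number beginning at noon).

JDN 2400001 is 17 November 1858 CE (Gregorian), MJD 0; the target day is −517572 days from there, so JDN = 1882429.

1882429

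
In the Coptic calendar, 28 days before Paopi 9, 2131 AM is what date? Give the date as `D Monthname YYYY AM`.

11 Thout 2131 AM

JDN of Paopi 9, 2131 AM = 2603050.
2603050 − 28 = 2603022.
JDN 2603022 in the Coptic calendar is 11 Thout 2131 AM.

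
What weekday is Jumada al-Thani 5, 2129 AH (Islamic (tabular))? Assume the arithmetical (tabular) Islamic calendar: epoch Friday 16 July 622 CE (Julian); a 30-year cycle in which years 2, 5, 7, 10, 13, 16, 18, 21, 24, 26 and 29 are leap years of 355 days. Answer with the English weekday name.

Saturday

This is JDN 2702684 (6 August 2687 Gregorian).
Since JDN mod 7 = 5 (0 = Monday), the day is Saturday.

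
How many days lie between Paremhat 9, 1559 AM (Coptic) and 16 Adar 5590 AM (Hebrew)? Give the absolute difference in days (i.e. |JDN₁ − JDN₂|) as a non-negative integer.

JDN of the first date = 2394277.
JDN of the second date = 2389523.
|2389523 − 2394277| = 4754.

4754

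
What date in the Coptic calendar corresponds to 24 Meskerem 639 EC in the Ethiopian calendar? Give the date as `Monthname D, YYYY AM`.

Thout 24, 363 AM

Julian Day Number of the source date = 1957273.
Converting JDN 1957273 to the Coptic calendar gives 24 Thout 363 AM.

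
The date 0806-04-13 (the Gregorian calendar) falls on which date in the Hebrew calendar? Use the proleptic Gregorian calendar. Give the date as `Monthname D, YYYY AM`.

Nisan 17, 4566 AM

Both dates share Julian Day Number 2015548; in the Hebrew calendar that is 17 Nisan 4566 AM.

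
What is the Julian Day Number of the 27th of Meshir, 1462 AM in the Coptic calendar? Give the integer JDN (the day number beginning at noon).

2358836

In the Gregorian calendar the same day is 4 March 1746.
JDN 2299161 is 15 October 1582 CE (Gregorian); the target day is +59675 days from there, so JDN = 2358836.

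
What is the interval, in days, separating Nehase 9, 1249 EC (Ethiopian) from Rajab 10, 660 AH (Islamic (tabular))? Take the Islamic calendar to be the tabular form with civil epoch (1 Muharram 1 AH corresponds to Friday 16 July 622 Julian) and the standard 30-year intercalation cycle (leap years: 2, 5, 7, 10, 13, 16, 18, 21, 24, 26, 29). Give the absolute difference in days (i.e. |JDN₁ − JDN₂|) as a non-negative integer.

1763

JDN of the first date = 2180391.
JDN of the second date = 2182154.
|2182154 − 2180391| = 1763.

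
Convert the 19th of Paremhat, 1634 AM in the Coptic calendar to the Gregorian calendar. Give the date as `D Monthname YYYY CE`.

Both dates share Julian Day Number 2421681; in the Gregorian calendar that is 28 March 1918 CE.

28 March 1918 CE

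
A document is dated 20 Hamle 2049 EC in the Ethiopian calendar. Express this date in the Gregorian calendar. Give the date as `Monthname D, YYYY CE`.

July 27, 2057 CE

Both dates share Julian Day Number 2472572; in the Gregorian calendar that is 27 July 2057 CE.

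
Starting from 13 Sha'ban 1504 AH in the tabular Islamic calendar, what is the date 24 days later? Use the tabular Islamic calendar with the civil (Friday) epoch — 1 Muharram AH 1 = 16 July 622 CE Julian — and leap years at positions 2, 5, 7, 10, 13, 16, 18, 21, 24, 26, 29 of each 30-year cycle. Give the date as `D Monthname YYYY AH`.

The starting date is JDN 2481272; 2481272 + 24 = 2481296.
JDN 2481296 corresponds to 8 Ramadan 1504 AH.

8 Ramadan 1504 AH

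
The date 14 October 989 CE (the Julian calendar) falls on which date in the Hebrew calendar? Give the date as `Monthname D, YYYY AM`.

Julian Day Number of the source date = 2082577.
Converting JDN 2082577 to the Hebrew calendar gives 12 Cheshvan 4750 AM.

Cheshvan 12, 4750 AM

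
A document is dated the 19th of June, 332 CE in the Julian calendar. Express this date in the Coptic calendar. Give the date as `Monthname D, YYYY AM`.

Paoni 25, 48 AM

Julian Day Number of the source date = 1842491.
Converting JDN 1842491 to the Coptic calendar gives 25 Paoni 48 AM.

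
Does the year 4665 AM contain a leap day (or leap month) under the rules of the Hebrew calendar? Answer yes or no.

no

Hebrew year 4665 is year 10 of its 19-year Metonic cycle; leap years are at positions 3, 6, 8, 11, 14, 17, 19, so it is a common year (12 months).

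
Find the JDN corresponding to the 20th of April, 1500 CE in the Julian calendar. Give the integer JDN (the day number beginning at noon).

2269043

In the proleptic Gregorian calendar the same day is 30 April 1500.
JDN 2299161 is 15 October 1582 CE (Gregorian); the target day is −30118 days from there, so JDN = 2269043.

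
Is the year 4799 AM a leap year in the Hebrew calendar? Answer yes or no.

yes

Hebrew year 4799 is year 11 of its 19-year Metonic cycle; leap years are at positions 3, 6, 8, 11, 14, 17, 19, so it is a leap year (13 months).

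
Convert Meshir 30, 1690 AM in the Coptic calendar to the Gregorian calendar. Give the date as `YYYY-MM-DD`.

Both dates share Julian Day Number 2442116; in the Gregorian calendar that is 9 March 1974 CE.

1974-03-09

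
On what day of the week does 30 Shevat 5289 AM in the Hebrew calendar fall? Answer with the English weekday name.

Equivalently 19 February 1529 Gregorian, JDN 2279565.
JDN 2279565 mod 7 = 1, and JDN 0 was a Monday, so this is a Tuesday.

Tuesday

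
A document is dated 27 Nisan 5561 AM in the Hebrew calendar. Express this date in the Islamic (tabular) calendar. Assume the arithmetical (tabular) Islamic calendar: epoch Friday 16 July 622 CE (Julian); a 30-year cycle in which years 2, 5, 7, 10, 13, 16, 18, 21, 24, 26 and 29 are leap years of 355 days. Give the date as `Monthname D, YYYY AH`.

Both dates share Julian Day Number 2378961; in the tabular Islamic calendar that is 26 Dhu al-Qa'dah 1215 AH.

Dhu al-Qa'dah 26, 1215 AH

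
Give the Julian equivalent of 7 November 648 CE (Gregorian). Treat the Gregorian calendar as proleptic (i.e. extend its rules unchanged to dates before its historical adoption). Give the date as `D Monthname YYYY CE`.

4 November 648 CE

At this point the Julian calendar is 3 days behind the Gregorian.
7 November 648 Gregorian − 3 days → 4 November 648 Julian.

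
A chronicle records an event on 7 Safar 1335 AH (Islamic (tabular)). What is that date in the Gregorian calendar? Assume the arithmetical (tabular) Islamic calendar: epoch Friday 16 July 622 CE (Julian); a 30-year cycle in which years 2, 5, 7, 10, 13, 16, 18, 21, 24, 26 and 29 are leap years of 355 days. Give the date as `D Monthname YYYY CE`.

3 December 1916 CE

Julian Day Number of the source date = 2421201.
Converting JDN 2421201 to the Gregorian calendar gives 3 December 1916 CE.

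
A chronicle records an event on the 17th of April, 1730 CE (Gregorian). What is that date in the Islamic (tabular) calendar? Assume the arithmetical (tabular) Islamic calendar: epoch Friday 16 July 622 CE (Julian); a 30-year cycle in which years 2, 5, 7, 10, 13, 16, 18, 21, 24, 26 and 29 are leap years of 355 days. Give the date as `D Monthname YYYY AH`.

Both dates share Julian Day Number 2353036; in the tabular Islamic calendar that is 29 Ramadan 1142 AH.

29 Ramadan 1142 AH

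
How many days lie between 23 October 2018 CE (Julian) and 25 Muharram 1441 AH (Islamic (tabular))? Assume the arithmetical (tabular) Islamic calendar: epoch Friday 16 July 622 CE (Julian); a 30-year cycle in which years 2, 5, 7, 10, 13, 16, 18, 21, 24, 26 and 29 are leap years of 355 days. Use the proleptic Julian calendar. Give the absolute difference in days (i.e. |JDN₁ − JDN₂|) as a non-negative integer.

First date → JDN 2458428; second date → JDN 2458752.
The interval is |2458428 − 2458752| = 324 days.

324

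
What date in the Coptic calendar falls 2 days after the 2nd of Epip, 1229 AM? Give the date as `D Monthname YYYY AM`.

The starting date is JDN 2273858; 2273858 + 2 = 2273860.
JDN 2273860 corresponds to 4 Epip 1229 AM.

4 Epip 1229 AM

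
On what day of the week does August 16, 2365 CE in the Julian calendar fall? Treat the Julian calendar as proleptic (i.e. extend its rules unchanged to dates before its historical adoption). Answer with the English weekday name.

Wednesday

This is JDN 2585102 (1 September 2365 Gregorian).
2585102 ≡ 2 (mod 7); counting from Monday = 0 gives Wednesday.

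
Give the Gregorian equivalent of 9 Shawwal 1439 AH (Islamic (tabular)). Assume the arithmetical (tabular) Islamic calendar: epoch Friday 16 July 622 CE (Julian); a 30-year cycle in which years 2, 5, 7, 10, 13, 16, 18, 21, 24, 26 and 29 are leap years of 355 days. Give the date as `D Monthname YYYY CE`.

23 June 2018 CE

Both dates share Julian Day Number 2458293; in the Gregorian calendar that is 23 June 2018 CE.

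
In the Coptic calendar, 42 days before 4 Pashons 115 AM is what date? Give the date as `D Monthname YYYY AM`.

Counting 42 days back from JDN 1866911 reaches JDN 1866869, which is 22 Paremhat 115 AM.

22 Paremhat 115 AM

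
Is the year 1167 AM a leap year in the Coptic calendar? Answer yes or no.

1167 mod 4 = 3; in the Coptic calendar a year is leap when year mod 4 = 3, so it is a leap year.

yes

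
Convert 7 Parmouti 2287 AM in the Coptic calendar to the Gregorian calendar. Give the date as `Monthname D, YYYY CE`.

April 19, 2571 CE

Julian Day Number of the source date = 2660207.
Converting JDN 2660207 to the Gregorian calendar gives 19 April 2571 CE.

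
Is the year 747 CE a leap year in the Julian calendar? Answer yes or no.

747 mod 4 = 3, so it is a common year in the Julian calendar.

no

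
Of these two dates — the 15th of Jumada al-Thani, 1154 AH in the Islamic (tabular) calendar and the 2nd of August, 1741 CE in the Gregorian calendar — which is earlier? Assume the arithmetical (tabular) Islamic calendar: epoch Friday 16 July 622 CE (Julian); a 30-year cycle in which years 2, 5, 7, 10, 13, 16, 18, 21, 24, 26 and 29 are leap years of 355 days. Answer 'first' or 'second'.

The two dates have Julian Day Numbers 2357187 and 2357161 respectively.
Since 2357161 < 2357187, the second date comes first.

second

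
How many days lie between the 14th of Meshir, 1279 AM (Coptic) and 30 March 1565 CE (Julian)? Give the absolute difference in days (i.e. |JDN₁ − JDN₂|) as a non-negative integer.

781

First date → JDN 2291982; second date → JDN 2292763.
The interval is |2291982 − 2292763| = 781 days.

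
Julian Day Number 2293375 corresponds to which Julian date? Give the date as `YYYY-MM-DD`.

1566-12-02

The proleptic Gregorian equivalent of JDN 2293375 is 12 December 1566.
In the Julian calendar that day is 1566-12-02.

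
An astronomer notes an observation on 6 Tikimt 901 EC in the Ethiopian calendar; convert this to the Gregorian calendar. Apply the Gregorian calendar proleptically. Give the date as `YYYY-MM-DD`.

0908-10-08

Both dates share Julian Day Number 2052981; in the Gregorian calendar that is 8 October 908 CE.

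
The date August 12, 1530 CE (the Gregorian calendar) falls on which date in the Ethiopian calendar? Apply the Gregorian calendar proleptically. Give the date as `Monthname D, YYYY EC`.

Nehase 9, 1522 EC

Both dates share Julian Day Number 2280104; in the Ethiopian calendar that is 9 Nehase 1522 EC.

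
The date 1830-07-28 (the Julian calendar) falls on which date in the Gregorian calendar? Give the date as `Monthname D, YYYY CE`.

August 9, 1830 CE

At this point the Julian calendar is 12 days behind the Gregorian.
28 July 1830 Julian + 12 days → 9 August 1830 Gregorian.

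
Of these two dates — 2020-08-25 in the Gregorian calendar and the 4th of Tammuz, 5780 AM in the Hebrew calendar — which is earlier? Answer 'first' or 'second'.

First date → JDN 2459087; second date → JDN 2459027.
JDN 2459027 < JDN 2459087, so the second date is earlier.

second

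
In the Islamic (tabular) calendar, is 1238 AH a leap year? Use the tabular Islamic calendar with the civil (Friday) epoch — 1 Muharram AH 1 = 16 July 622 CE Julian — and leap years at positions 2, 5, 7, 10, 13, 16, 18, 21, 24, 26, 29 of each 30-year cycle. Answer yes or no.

Year 1238 AH is year 8 of its 30-year cycle; leap positions are 2, 5, 7, 10, 13, 16, 18, 21, 24, 26, 29, so it is a common year (354 days).

no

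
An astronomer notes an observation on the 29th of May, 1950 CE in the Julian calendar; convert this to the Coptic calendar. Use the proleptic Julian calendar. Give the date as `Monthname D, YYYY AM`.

Paoni 4, 1666 AM

Both dates share Julian Day Number 2433444; in the Coptic calendar that is 4 Paoni 1666 AM.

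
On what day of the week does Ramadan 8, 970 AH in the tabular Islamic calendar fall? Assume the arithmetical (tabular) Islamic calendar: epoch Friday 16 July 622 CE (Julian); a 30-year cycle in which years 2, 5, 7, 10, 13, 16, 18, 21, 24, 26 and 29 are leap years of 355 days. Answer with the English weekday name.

Equivalently 11 May 1563 Gregorian, JDN 2292064.
Since JDN mod 7 = 5 (0 = Monday), the day is Saturday.

Saturday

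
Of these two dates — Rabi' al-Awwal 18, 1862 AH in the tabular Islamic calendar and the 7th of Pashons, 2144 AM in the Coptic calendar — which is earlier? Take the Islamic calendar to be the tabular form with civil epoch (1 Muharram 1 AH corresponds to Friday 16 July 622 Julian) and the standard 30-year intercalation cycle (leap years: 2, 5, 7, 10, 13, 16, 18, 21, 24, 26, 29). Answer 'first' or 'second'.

The two dates have Julian Day Numbers 2607992 and 2608007 respectively.
Since 2607992 < 2608007, the first date comes first.

first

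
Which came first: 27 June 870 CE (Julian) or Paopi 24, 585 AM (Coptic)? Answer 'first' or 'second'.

second

First date → JDN 2039003; second date → JDN 2038389.
JDN 2038389 < JDN 2039003, so the second date is earlier.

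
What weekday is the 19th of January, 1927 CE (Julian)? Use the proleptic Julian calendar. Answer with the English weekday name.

This is JDN 2424913 (1 February 1927 Gregorian).
JDN 2424913 mod 7 = 1, and JDN 0 was a Monday, so this is a Tuesday.

Tuesday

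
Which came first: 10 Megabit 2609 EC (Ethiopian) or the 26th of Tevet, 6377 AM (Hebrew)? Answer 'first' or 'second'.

Converting both to JDN: 2676982 vs 2676925; the smaller is the second.

second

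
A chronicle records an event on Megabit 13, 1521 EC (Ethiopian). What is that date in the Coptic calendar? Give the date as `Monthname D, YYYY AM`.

Julian Day Number of the source date = 2279593.
Converting JDN 2279593 to the Coptic calendar gives 13 Paremhat 1245 AM.

Paremhat 13, 1245 AM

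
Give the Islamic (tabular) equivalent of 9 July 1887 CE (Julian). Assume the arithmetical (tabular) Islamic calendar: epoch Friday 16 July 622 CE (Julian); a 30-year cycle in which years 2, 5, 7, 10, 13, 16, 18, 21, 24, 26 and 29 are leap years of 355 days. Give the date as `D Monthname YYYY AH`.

The source date corresponds to 21 July 1887 in the Gregorian calendar (JDN 2410474).
That day falls on 29 Shawwal 1304 AH in the tabular Islamic calendar.

29 Shawwal 1304 AH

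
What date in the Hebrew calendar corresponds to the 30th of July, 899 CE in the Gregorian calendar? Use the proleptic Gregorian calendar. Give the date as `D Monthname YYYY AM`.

Both dates share Julian Day Number 2049624; in the Hebrew calendar that is 14 Av 4659 AM.

14 Av 4659 AM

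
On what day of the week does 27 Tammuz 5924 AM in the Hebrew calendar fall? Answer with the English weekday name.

This is JDN 2511643 (17 July 2164 Gregorian).
JDN 2511643 mod 7 = 1, and JDN 0 was a Monday, so this is a Tuesday.

Tuesday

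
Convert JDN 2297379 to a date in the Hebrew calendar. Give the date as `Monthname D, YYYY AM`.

The proleptic Gregorian equivalent of JDN 2297379 is 28 November 1577.
In the Hebrew calendar that day is Kislev 8, 5338 AM.

Kislev 8, 5338 AM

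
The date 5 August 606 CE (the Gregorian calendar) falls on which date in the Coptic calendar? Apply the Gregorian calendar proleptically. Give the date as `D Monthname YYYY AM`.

Both dates share Julian Day Number 1942613; in the Coptic calendar that is 9 Mesori 322 AM.

9 Mesori 322 AM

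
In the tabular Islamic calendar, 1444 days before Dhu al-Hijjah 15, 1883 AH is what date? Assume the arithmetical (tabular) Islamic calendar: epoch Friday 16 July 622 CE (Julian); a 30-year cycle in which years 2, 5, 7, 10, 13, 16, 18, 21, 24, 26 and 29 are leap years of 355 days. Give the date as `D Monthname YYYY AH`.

18 Dhu al-Qa'dah 1879 AH

The starting date is JDN 2615697; 2615697 − 1444 = 2614253.
JDN 2614253 corresponds to 18 Dhu al-Qa'dah 1879 AH.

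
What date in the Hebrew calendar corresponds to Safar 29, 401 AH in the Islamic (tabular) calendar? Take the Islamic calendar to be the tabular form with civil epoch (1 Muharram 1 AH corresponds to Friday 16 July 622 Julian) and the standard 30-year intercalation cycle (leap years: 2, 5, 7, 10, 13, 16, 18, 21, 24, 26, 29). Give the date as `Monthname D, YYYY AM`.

Julian Day Number of the source date = 2090245.
Converting JDN 2090245 to the Hebrew calendar gives 2 Cheshvan 4771 AM.

Cheshvan 2, 4771 AM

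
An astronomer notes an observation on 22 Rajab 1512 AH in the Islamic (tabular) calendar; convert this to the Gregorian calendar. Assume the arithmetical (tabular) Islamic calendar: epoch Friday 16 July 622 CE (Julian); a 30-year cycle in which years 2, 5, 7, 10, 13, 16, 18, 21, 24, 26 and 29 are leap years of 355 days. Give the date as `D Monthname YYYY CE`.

3 February 2089 CE

Julian Day Number of the source date = 2484086.
Converting JDN 2484086 to the Gregorian calendar gives 3 February 2089 CE.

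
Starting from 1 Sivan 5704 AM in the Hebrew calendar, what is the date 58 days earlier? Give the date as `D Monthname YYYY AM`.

Counting 58 days back from JDN 2431234 reaches JDN 2431176, which is 2 Nisan 5704 AM.

2 Nisan 5704 AM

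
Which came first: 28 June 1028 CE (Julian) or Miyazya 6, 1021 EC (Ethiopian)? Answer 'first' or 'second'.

First date → JDN 2096714; second date → JDN 2096991.
JDN 2096714 < JDN 2096991, so the first date is earlier.

first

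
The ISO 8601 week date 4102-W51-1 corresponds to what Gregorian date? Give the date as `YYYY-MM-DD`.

4102-12-18

ISO week 1 of 4102 is the week containing the first Thursday of 4102.
Week 51, day 1 (Monday) lands on 4102-12-18.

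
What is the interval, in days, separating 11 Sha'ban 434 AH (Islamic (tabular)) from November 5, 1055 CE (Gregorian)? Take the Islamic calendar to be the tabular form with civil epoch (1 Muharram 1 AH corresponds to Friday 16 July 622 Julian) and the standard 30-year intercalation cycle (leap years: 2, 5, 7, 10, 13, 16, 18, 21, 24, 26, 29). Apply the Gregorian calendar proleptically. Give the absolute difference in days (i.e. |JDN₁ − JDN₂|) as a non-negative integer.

4601

First date → JDN 2102098; second date → JDN 2106699.
The interval is |2102098 − 2106699| = 4601 days.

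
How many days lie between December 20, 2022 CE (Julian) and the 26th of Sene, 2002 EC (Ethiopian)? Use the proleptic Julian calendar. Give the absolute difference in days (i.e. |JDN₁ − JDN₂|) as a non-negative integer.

First date → JDN 2459947; second date → JDN 2455381.
The interval is |2459947 − 2455381| = 4566 days.

4566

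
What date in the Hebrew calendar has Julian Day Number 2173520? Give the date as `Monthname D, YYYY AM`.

Tishrei 30, 4999 AM

JDN 2173520 is 17 October 1238 in the proleptic Gregorian calendar.
In the Hebrew calendar that day is Tishrei 30, 4999 AM.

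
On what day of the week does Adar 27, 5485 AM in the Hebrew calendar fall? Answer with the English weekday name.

Monday

This is JDN 2351174 (12 March 1725 Gregorian).
2351174 ≡ 0 (mod 7); counting from Monday = 0 gives Monday.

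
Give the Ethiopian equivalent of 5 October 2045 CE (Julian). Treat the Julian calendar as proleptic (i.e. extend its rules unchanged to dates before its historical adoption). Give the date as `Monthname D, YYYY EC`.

The source date corresponds to 18 October 2045 in the Gregorian calendar (JDN 2468272).
That day falls on 8 Tikimt 2038 EC in the Ethiopian calendar.

Tikimt 8, 2038 EC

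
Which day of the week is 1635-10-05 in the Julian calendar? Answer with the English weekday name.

Monday

In the Gregorian calendar this is 15 October 1635 (JDN 2318519).
JDN 2318519 mod 7 = 0, and JDN 0 was a Monday, so this is a Monday.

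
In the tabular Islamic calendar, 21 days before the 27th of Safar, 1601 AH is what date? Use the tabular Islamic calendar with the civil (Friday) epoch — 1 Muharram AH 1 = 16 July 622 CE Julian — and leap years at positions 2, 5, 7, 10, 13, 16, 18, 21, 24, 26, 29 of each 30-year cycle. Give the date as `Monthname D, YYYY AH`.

Safar 6, 1601 AH

Counting 21 days back from JDN 2515483 reaches JDN 2515462, which is Safar 6, 1601 AH.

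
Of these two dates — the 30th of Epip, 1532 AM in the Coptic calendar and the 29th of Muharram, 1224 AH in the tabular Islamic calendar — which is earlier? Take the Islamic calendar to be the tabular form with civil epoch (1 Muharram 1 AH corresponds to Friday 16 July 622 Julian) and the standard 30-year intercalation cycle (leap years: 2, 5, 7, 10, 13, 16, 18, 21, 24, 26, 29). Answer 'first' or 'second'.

second

The two dates have Julian Day Numbers 2384557 and 2381858 respectively.
Since 2381858 < 2384557, the second date comes first.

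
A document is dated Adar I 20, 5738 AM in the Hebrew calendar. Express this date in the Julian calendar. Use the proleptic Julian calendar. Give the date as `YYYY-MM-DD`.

1978-02-14

Both dates share Julian Day Number 2443567; in the Julian calendar that is 14 February 1978 CE.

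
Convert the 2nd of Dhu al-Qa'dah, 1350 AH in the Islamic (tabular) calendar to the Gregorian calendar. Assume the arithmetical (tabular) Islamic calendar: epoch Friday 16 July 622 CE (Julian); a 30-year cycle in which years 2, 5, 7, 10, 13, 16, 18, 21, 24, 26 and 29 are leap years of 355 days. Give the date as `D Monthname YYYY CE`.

10 March 1932 CE

Both dates share Julian Day Number 2426777; in the Gregorian calendar that is 10 March 1932 CE.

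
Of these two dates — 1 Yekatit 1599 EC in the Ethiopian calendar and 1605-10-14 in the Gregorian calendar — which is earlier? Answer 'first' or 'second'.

second

First date → JDN 2308040; second date → JDN 2307561.
JDN 2307561 < JDN 2308040, so the second date is earlier.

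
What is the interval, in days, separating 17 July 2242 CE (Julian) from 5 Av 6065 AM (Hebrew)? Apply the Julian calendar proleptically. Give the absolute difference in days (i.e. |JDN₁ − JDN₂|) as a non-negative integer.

23006

JDN of the first date = 2540146.
JDN of the second date = 2563152.
|2563152 − 2540146| = 23006.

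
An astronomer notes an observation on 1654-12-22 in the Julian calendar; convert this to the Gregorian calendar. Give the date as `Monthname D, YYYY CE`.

For dates in this range the Gregorian date is 10 days ahead of the Julian.
22 December 1654 Julian + 10 days → 1 January 1655 Gregorian.

January 1, 1655 CE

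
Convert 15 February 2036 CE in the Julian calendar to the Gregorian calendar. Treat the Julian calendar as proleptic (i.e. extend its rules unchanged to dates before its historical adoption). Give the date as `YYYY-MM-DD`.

For dates in this range the Gregorian date is 13 days ahead of the Julian.
15 February 2036 Julian + 13 days → 28 February 2036 Gregorian.

2036-02-28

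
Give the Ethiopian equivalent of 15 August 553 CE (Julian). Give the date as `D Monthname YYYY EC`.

The source date corresponds to 17 August 553 in the proleptic Gregorian calendar (JDN 1923268).
That day falls on 22 Nehase 545 EC in the Ethiopian calendar.

22 Nehase 545 EC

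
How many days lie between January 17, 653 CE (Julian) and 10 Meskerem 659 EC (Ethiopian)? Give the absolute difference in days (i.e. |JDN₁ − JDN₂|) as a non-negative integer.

4981

First date → JDN 1959583; second date → JDN 1964564.
The interval is |1959583 − 1964564| = 4981 days.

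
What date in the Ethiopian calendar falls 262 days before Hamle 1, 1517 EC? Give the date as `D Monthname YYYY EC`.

9 Tikimt 1517 EC

JDN of Hamle 1, 1517 EC = 2278240.
2278240 − 262 = 2277978.
JDN 2277978 in the Ethiopian calendar is 9 Tikimt 1517 EC.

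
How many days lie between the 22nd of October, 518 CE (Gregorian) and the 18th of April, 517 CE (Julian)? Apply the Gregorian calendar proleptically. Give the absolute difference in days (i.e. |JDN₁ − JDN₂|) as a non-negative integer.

550

First date → JDN 1910550; second date → JDN 1910000.
The interval is |1910550 − 1910000| = 550 days.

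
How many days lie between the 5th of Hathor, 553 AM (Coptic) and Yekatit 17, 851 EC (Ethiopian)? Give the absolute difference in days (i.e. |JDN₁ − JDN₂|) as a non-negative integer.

First date → JDN 2026712; second date → JDN 2034849.
The interval is |2026712 − 2034849| = 8137 days.

8137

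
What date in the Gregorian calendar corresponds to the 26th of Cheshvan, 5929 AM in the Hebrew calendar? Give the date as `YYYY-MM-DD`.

Julian Day Number of the source date = 2513237.
Converting JDN 2513237 to the Gregorian calendar gives 27 November 2168 CE.

2168-11-27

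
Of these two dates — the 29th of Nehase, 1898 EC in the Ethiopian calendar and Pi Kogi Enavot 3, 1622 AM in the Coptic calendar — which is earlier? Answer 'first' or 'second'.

Converting both to JDN: 2417458 vs 2417462; the smaller is the first.

first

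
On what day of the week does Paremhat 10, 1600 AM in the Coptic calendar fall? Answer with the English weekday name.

This is JDN 2409254 (18 March 1884 Gregorian).
Since JDN mod 7 = 1 (0 = Monday), the day is Tuesday.

Tuesday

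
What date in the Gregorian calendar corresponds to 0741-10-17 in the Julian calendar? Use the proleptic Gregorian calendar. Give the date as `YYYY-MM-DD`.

0741-10-21

The Julian–Gregorian offset here is 4 days (Julian trailing).
17 October 741 Julian + 4 days → 21 October 741 Gregorian.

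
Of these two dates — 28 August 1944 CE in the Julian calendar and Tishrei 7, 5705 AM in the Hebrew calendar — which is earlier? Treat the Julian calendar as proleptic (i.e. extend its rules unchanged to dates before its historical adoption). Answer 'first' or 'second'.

first

Converting both to JDN: 2431344 vs 2431358; the smaller is the first.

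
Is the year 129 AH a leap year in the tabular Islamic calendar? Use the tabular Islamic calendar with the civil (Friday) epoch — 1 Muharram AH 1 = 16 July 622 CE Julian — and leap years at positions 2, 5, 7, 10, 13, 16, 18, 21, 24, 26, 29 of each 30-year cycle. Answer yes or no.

Year 129 AH is year 9 of its 30-year cycle; leap positions are 2, 5, 7, 10, 13, 16, 18, 21, 24, 26, 29, so it is a common year (354 days).

no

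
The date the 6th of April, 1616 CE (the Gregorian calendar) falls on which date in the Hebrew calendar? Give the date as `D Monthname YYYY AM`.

19 Nisan 5376 AM

Both dates share Julian Day Number 2311388; in the Hebrew calendar that is 19 Nisan 5376 AM.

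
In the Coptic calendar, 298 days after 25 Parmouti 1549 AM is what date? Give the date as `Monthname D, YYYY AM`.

JDN of 25 Parmouti 1549 AM = 2390671.
2390671 + 298 = 2390969.
JDN 2390969 in the Coptic calendar is Meshir 18, 1550 AM.

Meshir 18, 1550 AM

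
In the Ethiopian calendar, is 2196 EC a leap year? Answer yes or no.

2196 mod 4 = 0; in the Ethiopian calendar a year is leap when year mod 4 = 3, so it is a common year.

no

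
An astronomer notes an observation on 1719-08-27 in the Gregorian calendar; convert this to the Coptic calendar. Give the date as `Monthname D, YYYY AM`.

Mesori 23, 1435 AM

Julian Day Number of the source date = 2349150.
Converting JDN 2349150 to the Coptic calendar gives 23 Mesori 1435 AM.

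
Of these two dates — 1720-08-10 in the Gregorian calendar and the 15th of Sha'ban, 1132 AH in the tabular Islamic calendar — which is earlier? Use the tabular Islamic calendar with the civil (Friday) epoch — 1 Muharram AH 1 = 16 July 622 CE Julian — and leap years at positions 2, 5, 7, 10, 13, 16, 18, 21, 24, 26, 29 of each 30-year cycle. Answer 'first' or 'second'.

Converting both to JDN: 2349499 vs 2349450; the smaller is the second.

second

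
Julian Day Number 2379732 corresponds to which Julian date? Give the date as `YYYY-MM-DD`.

1803-05-09

JDN 2379732 is 21 May 1803 in the Gregorian calendar.
In the Julian calendar that day is 1803-05-09.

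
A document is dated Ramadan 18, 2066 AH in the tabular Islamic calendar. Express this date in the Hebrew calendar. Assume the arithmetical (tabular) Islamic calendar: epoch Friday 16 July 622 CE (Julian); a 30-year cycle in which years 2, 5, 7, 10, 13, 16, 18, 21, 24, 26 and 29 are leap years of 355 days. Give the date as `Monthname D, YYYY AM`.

Tishrei 18, 6387 AM

Both dates share Julian Day Number 2680460; in the Hebrew calendar that is 18 Tishrei 6387 AM.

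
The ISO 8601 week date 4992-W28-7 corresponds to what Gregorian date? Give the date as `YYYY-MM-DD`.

ISO week 1 of 4992 is the week containing the first Thursday of 4992.
Week 28, day 7 (Sunday) lands on 4992-07-15.

4992-07-15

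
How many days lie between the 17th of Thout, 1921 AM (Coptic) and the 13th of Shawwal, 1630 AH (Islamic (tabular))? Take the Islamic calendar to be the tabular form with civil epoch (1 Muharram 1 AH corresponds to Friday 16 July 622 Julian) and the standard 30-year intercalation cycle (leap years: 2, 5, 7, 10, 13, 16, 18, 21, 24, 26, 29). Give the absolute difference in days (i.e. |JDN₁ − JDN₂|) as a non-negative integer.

345

JDN of the first date = 2526326.
JDN of the second date = 2525981.
|2525981 − 2526326| = 345.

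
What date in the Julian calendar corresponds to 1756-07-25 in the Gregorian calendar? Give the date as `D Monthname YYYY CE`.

14 July 1756 CE

At this point the Julian calendar is 11 days behind the Gregorian.
25 July 1756 Gregorian − 11 days → 14 July 1756 Julian.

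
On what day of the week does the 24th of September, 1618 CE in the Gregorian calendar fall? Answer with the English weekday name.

Monday

2312289 ≡ 0 (mod 7); counting from Monday = 0 gives Monday.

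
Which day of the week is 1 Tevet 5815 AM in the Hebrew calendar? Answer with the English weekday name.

In the Gregorian calendar this is 1 January 2055 (JDN 2471634).
2471634 ≡ 4 (mod 7); counting from Monday = 0 gives Friday.

Friday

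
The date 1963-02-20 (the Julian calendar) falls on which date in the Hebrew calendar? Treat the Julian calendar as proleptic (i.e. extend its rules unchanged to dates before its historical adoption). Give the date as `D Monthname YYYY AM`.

9 Adar 5723 AM

Both dates share Julian Day Number 2438094; in the Hebrew calendar that is 9 Adar 5723 AM.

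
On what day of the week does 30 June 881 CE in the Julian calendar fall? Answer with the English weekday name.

In the proleptic Gregorian calendar this is 4 July 881 (JDN 2043024).
Since JDN mod 7 = 4 (0 = Monday), the day is Friday.

Friday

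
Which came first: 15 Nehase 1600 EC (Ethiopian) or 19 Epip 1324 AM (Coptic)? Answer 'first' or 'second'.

The two dates have Julian Day Numbers 2308600 and 2308574 respectively.
Since 2308574 < 2308600, the second date comes first.

second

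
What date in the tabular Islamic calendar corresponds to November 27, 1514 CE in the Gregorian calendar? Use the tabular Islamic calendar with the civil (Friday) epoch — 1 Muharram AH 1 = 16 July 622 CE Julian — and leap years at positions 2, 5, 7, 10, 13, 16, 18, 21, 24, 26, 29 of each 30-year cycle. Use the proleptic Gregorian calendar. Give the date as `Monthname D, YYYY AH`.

Ramadan 29, 920 AH

Julian Day Number of the source date = 2274367.
Converting JDN 2274367 to the tabular Islamic calendar gives 29 Ramadan 920 AH.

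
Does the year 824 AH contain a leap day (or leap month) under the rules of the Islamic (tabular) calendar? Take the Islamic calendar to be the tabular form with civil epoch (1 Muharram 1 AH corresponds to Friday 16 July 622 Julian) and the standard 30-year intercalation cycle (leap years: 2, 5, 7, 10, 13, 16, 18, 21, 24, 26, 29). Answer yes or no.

no

Year 824 AH is year 14 of its 30-year cycle; leap positions are 2, 5, 7, 10, 13, 16, 18, 21, 24, 26, 29, so it is a common year (354 days).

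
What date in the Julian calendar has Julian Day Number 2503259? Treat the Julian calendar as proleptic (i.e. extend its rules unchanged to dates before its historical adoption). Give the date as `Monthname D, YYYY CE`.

July 20, 2141 CE

The Gregorian equivalent of JDN 2503259 is 3 August 2141.
In the Julian calendar that day is July 20, 2141 CE.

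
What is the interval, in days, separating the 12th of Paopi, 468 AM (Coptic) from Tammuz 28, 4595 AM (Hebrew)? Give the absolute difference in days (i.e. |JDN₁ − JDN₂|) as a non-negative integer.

30577

JDN of the first date = 1995643.
JDN of the second date = 2026220.
|2026220 − 1995643| = 30577.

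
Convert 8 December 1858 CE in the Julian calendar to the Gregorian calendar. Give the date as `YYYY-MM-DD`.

1858-12-20

At this point the Julian calendar is 12 days behind the Gregorian.
8 December 1858 Julian + 12 days → 20 December 1858 Gregorian.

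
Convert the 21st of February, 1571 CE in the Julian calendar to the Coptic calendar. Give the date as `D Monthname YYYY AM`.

27 Meshir 1287 AM

Julian Day Number of the source date = 2294917.
Converting JDN 2294917 to the Coptic calendar gives 27 Meshir 1287 AM.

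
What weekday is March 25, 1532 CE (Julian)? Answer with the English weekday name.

Monday

Equivalently 4 April 1532 Gregorian, JDN 2280705.
Since JDN mod 7 = 0 (0 = Monday), the day is Monday.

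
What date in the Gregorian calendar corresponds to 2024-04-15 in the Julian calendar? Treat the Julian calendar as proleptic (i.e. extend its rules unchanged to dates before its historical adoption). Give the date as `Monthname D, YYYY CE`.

April 28, 2024 CE

At this point the Julian calendar is 13 days behind the Gregorian.
15 April 2024 Julian + 13 days → 28 April 2024 Gregorian.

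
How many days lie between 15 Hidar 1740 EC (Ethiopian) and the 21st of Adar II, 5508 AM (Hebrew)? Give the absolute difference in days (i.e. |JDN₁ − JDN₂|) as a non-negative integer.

JDN of the first date = 2359465.
JDN of the second date = 2359584.
|2359584 − 2359465| = 119.

119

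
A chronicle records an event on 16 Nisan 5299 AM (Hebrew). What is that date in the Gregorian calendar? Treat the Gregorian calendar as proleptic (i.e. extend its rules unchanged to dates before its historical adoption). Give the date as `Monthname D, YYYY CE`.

Both dates share Julian Day Number 2283271; in the Gregorian calendar that is 14 April 1539 CE.

April 14, 1539 CE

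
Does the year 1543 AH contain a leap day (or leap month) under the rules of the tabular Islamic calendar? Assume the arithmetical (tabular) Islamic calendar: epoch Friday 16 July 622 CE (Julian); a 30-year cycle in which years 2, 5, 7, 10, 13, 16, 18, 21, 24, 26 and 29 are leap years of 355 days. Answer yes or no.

Year 1543 AH is year 13 of its 30-year cycle; leap positions are 2, 5, 7, 10, 13, 16, 18, 21, 24, 26, 29, so it is a leap year (355 days).

yes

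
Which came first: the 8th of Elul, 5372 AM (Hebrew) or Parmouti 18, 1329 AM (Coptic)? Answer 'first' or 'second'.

First date → JDN 2310079; second date → JDN 2310309.
JDN 2310079 < JDN 2310309, so the first date is earlier.

first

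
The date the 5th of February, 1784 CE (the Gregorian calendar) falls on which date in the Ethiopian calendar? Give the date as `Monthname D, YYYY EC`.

Tir 29, 1776 EC

Both dates share Julian Day Number 2372688; in the Ethiopian calendar that is 29 Tir 1776 EC.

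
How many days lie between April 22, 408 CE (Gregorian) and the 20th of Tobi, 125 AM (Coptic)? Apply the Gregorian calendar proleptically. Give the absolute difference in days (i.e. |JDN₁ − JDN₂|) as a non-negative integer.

269

JDN of the first date = 1870191.
JDN of the second date = 1870460.
|1870460 − 1870191| = 269.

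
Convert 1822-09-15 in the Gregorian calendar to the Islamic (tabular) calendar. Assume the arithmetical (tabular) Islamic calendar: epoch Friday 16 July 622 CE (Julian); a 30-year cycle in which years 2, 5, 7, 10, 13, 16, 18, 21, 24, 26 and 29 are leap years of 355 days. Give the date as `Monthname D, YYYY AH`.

Julian Day Number of the source date = 2386789.
Converting JDN 2386789 to the tabular Islamic calendar gives 28 Dhu al-Hijjah 1237 AH.

Dhu al-Hijjah 28, 1237 AH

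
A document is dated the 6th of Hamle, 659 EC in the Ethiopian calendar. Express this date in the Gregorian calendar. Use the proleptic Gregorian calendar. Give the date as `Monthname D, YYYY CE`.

July 3, 667 CE

Both dates share Julian Day Number 1964860; in the Gregorian calendar that is 3 July 667 CE.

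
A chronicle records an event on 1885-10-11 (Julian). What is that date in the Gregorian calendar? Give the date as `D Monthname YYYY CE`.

The Julian–Gregorian offset here is 12 days (Julian trailing).
11 October 1885 Julian + 12 days → 23 October 1885 Gregorian.

23 October 1885 CE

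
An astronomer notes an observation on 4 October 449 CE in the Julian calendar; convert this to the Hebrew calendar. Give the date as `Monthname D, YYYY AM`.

The source date corresponds to 5 October 449 in the proleptic Gregorian calendar (JDN 1885332).
That day falls on 30 Tishrei 4210 AM in the Hebrew calendar.

Tishrei 30, 4210 AM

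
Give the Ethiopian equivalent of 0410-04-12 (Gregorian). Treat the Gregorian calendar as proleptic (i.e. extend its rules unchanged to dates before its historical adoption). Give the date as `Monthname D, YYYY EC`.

Miyazya 16, 402 EC

Both dates share Julian Day Number 1870911; in the Ethiopian calendar that is 16 Miyazya 402 EC.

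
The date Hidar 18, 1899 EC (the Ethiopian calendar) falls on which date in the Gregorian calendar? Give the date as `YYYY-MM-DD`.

1906-11-27

Both dates share Julian Day Number 2417542; in the Gregorian calendar that is 27 November 1906 CE.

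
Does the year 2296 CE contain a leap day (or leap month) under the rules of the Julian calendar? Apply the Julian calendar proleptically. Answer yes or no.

yes

2296 mod 4 = 0, so it is a leap year in the Julian calendar.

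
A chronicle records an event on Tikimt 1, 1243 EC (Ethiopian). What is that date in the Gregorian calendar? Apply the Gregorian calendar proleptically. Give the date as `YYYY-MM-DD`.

Both dates share Julian Day Number 2177891; in the Gregorian calendar that is 5 October 1250 CE.

1250-10-05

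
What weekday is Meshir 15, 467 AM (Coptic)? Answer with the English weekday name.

In the proleptic Gregorian calendar this is 13 February 751 (JDN 1995400).
1995400 ≡ 1 (mod 7); counting from Monday = 0 gives Tuesday.

Tuesday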